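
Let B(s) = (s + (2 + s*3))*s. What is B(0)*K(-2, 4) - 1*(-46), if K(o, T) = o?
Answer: 46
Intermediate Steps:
B(s) = s*(2 + 4*s) (B(s) = (s + (2 + 3*s))*s = (2 + 4*s)*s = s*(2 + 4*s))
B(0)*K(-2, 4) - 1*(-46) = (2*0*(1 + 2*0))*(-2) - 1*(-46) = (2*0*(1 + 0))*(-2) + 46 = (2*0*1)*(-2) + 46 = 0*(-2) + 46 = 0 + 46 = 46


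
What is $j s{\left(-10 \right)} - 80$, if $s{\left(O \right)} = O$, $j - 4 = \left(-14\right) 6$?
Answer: $720$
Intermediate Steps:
$j = -80$ ($j = 4 - 84 = -80$)
$j s{\left(-10 \right)} - 80 = \left(-80\right) \left(-10\right) - 80 = 800 - 80 = 720$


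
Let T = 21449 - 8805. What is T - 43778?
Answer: -31134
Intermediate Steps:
T = 12644
T - 43778 = 12644 - 43778 = -31134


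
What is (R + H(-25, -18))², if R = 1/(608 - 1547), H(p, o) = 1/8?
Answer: 866761/56430144 ≈ 0.015360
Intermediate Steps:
H(p, o) = ⅛
R = -1/939 (R = 1/(-939) = -1/939 ≈ -0.0010650)
(R + H(-25, -18))² = (-1/939 + ⅛)² = (931/7512)² = 866761/56430144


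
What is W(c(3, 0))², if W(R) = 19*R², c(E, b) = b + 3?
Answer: 29241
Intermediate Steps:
c(E, b) = 3 + b
W(c(3, 0))² = (19*(3 + 0)²)² = (19*3²)² = (19*9)² = 171² = 29241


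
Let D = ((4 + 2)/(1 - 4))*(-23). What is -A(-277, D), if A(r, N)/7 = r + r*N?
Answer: 91133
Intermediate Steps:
D = 46 (D = (6/(-3))*(-23) = (6*(-⅓))*(-23) = -2*(-23) = 46)
A(r, N) = 7*r + 7*N*r (A(r, N) = 7*(r + r*N) = 7*(r + N*r) = 7*r + 7*N*r)
-A(-277, D) = -7*(-277)*(1 + 46) = -7*(-277)*47 = -1*(-91133) = 91133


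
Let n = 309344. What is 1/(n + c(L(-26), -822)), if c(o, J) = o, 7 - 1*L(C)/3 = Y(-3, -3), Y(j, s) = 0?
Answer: 1/309365 ≈ 3.2324e-6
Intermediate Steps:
L(C) = 21 (L(C) = 21 - 3*0 = 21 + 0 = 21)
1/(n + c(L(-26), -822)) = 1/(309344 + 21) = 1/309365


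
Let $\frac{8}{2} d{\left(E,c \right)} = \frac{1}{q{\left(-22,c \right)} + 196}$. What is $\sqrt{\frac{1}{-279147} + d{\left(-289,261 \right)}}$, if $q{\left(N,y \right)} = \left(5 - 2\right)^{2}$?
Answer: $\frac{\sqrt{131630579745}}{10404570} \approx 0.03487$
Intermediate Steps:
$q{\left(N,y \right)} = 9$ ($q{\left(N,y \right)} = 3^{2} = 9$)
$d{\left(E,c \right)} = \frac{1}{820}$ ($d{\left(E,c \right)} = \frac{1}{4 \left(9 + 196\right)} = \frac{1}{4 \cdot 205} = \frac{1}{4} \cdot \frac{1}{205} = \frac{1}{820}$)
$\sqrt{\frac{1}{-279147} + d{\left(-289,261 \right)}} = \sqrt{\frac{1}{-279147} + \frac{1}{820}} = \sqrt{- \frac{1}{279147} + \frac{1}{820}} = \sqrt{\frac{278327}{228900540}} = \frac{\sqrt{131630579745}}{10404570}$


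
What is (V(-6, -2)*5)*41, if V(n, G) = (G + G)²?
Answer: 3280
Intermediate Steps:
V(n, G) = 4*G² (V(n, G) = (2*G)² = 4*G²)
(V(-6, -2)*5)*41 = ((4*(-2)²)*5)*41 = ((4*4)*5)*41 = (16*5)*41 = 80*41 = 3280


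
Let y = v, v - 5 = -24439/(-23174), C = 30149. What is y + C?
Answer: 698813235/23174 ≈ 30155.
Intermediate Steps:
v = 140309/23174 (v = 5 - 24439/(-23174) = 5 - 24439*(-1/23174) = 5 + 24439/23174 = 140309/23174 ≈ 6.0546)
y = 140309/23174 ≈ 6.0546
y + C = 140309/23174 + 30149 = 698813235/23174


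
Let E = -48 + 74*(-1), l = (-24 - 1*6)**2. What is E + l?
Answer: 778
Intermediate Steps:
l = 900 (l = (-24 - 6)**2 = (-30)**2 = 900)
E = -122 (E = -48 - 74 = -122)
E + l = -122 + 900 = 778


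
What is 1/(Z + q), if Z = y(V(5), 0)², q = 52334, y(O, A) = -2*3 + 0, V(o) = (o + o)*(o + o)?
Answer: 1/52370 ≈ 1.9095e-5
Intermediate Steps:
V(o) = 4*o² (V(o) = (2*o)*(2*o) = 4*o²)
y(O, A) = -6 (y(O, A) = -6 + 0 = -6)
Z = 36 (Z = (-6)² = 36)
1/(Z + q) = 1/(36 + 52334) = 1/52370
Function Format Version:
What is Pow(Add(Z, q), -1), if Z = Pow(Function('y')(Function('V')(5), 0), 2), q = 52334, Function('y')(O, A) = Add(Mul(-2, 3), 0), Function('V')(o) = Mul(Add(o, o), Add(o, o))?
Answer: Rational(1, 52370) ≈ 1.9095e-5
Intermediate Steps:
Function('V')(o) = Mul(4, Pow(o, 2)) (Function('V')(o) = Mul(Mul(2, o), Mul(2, o)) = Mul(4, Pow(o, 2)))
Function('y')(O, A) = -6 (Function('y')(O, A) = Add(-6, 0) = -6)
Z = 36 (Z = Pow(-6, 2) = 36)
Pow(Add(Z, q), -1) = Pow(Add(36, 52334), -1) = Pow(52370, -1) = Rational(1, 52370)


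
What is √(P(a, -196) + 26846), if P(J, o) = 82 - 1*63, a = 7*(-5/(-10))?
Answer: 3*√2985 ≈ 163.91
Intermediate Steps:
a = 7/2 (a = 7*(-5*(-⅒)) = 7*(½) = 7/2 ≈ 3.5000)
P(J, o) = 19 (P(J, o) = 82 - 63 = 19)
√(P(a, -196) + 26846) = √(19 + 26846) = √26865 = 3*√2985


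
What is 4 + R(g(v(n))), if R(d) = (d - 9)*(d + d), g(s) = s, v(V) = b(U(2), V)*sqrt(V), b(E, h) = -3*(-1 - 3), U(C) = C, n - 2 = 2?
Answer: 724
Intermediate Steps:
n = 4 (n = 2 + 2 = 4)
b(E, h) = 12 (b(E, h) = -3*(-4) = 12)
v(V) = 12*sqrt(V)
R(d) = 2*d*(-9 + d) (R(d) = (-9 + d)*(2*d) = 2*d*(-9 + d))
4 + R(g(v(n))) = 4 + 2*(12*sqrt(4))*(-9 + 12*sqrt(4)) = 4 + 2*(12*2)*(-9 + 12*2) = 4 + 2*24*(-9 + 24) = 4 + 2*24*15 = 4 + 720 = 724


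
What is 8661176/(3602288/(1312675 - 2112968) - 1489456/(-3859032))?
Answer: -1671799839601293636/794333965913 ≈ -2.1047e+6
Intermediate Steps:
8661176/(3602288/(1312675 - 2112968) - 1489456/(-3859032)) = 8661176/(3602288/(-800293) - 1489456*(-1/3859032)) = 8661176/(3602288*(-1/800293) + 186182/482379) = 8661176/(-3602288/800293 + 186182/482379) = 8661176/(-1588667931826/386044537047) = 8661176*(-386044537047/1588667931826) = -1671799839601293636/794333965913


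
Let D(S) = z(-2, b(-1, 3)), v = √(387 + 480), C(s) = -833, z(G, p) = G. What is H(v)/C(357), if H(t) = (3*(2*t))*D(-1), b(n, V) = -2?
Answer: 12*√3/49 ≈ 0.42418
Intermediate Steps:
v = 17*√3 (v = √867 = 17*√3 ≈ 29.445)
D(S) = -2
H(t) = -12*t (H(t) = (3*(2*t))*(-2) = (6*t)*(-2) = -12*t)
H(v)/C(357) = -204*√3/(-833) = -204*√3*(-1/833) = 12*√3/49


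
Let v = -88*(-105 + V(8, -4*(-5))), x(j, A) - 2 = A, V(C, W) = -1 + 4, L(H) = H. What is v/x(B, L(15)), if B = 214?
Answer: 528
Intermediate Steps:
V(C, W) = 3
x(j, A) = 2 + A
v = 8976 (v = -88*(-105 + 3) = -88*(-102) = 8976)
v/x(B, L(15)) = 8976/(2 + 15) = 8976/17 = 8976*(1/17) = 528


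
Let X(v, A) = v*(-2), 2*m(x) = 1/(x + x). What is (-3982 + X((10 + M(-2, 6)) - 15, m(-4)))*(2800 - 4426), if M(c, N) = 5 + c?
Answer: 6468228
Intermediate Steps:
m(x) = 1/(4*x) (m(x) = 1/(2*(x + x)) = 1/(2*((2*x))) = (1/(2*x))/2 = 1/(4*x))
X(v, A) = -2*v
(-3982 + X((10 + M(-2, 6)) - 15, m(-4)))*(2800 - 4426) = (-3982 - 2*((10 + (5 - 2)) - 15))*(2800 - 4426) = (-3982 - 2*((10 + 3) - 15))*(-1626) = (-3982 - 2*(13 - 15))*(-1626) = (-3982 - 2*(-2))*(-1626) = (-3982 + 4)*(-1626) = -3978*(-1626) = 6468228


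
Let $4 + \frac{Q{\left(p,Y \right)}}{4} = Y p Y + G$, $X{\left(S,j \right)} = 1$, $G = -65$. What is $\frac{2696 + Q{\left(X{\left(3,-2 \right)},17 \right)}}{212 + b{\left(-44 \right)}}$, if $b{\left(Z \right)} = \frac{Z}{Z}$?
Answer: $\frac{1192}{71} \approx 16.789$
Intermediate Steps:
$Q{\left(p,Y \right)} = -276 + 4 p Y^{2}$ ($Q{\left(p,Y \right)} = -16 + 4 \left(Y p Y - 65\right) = -16 + 4 \left(p Y^{2} - 65\right) = -16 + 4 \left(-65 + p Y^{2}\right) = -16 + \left(-260 + 4 p Y^{2}\right) = -276 + 4 p Y^{2}$)
$b{\left(Z \right)} = 1$
$\frac{2696 + Q{\left(X{\left(3,-2 \right)},17 \right)}}{212 + b{\left(-44 \right)}} = \frac{2696 - \left(276 - 4 \cdot 17^{2}\right)}{212 + 1} = \frac{2696 - \left(276 - 1156\right)}{213} = \left(2696 + \left(-276 + 1156\right)\right) \frac{1}{213} = \left(2696 + 880\right) \frac{1}{213} = 3576 \cdot \frac{1}{213} = \frac{1192}{71}$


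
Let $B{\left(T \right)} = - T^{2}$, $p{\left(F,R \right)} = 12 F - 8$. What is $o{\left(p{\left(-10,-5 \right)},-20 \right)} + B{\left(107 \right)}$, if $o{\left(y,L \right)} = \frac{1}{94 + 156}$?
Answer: $- \frac{2862249}{250} \approx -11449.0$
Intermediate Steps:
$p{\left(F,R \right)} = -8 + 12 F$
$o{\left(y,L \right)} = \frac{1}{250}$
$o{\left(p{\left(-10,-5 \right)},-20 \right)} + B{\left(107 \right)} = \frac{1}{250} - 107^{2} = \frac{1}{250} - 11449 = - \frac{2862249}{250}$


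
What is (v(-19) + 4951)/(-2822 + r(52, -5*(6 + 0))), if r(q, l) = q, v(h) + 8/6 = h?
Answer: -7396/4155 ≈ -1.7800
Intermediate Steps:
v(h) = -4/3 + h
(v(-19) + 4951)/(-2822 + r(52, -5*(6 + 0))) = ((-4/3 - 19) + 4951)/(-2822 + 52) = (-61/3 + 4951)/(-2770) = (14792/3)*(-1/2770) = -7396/4155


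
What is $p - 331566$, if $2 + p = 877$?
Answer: $-330691$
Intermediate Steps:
$p = 875$ ($p = -2 + 877 = 875$)
$p - 331566 = 875 - 331566 = -330691$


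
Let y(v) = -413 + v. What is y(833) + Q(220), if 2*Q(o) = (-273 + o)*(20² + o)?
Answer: -16010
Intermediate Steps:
Q(o) = (-273 + o)*(400 + o)/2 (Q(o) = ((-273 + o)*(20² + o))/2 = ((-273 + o)*(400 + o))/2 = (-273 + o)*(400 + o)/2)
y(833) + Q(220) = (-413 + 833) + (-54600 + (½)*220² + (127/2)*220) = 420 + (-54600 + (½)*48400 + 13970) = 420 + (-54600 + 24200 + 13970) = 420 - 16430 = -16010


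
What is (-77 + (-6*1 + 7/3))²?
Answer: 58564/9 ≈ 6507.1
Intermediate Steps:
(-77 + (-6*1 + 7/3))² = (-77 + (-6 + 7*(⅓)))² = (-77 + (-6 + 7/3))² = (-77 - 11/3)² = (-242/3)² = 58564/9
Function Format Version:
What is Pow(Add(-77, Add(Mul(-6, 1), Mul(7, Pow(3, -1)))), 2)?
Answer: Rational(58564, 9) ≈ 6507.1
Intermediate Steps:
Pow(Add(-77, Add(Mul(-6, 1), Mul(7, Pow(3, -1)))), 2) = Pow(Add(-77, Add(-6, Mul(7, Rational(1, 3)))), 2) = Pow(Add(-77, Add(-6, Rational(7, 3))), 2) = Pow(Add(-77, Rational(-11, 3)), 2) = Pow(Rational(-242, 3), 2) = Rational(58564, 9)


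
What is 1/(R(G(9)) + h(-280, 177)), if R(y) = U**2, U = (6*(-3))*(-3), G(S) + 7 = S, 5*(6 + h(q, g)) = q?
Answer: 1/2854 ≈ 0.00035039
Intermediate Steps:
h(q, g) = -6 + q/5
G(S) = -7 + S
U = 54 (U = -18*(-3) = 54)
R(y) = 2916 (R(y) = 54**2 = 2916)
1/(R(G(9)) + h(-280, 177)) = 1/(2916 + (-6 + (1/5)*(-280))) = 1/(2916 + (-6 - 56)) = 1/(2916 - 62) = 1/2854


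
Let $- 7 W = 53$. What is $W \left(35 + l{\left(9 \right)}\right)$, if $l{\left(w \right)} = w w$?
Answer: $- \frac{6148}{7} \approx -878.29$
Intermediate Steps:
$W = - \frac{53}{7}$ ($W = \left(- \frac{1}{7}\right) 53 = - \frac{53}{7} \approx -7.5714$)
$l{\left(w \right)} = w^{2}$
$W \left(35 + l{\left(9 \right)}\right) = - \frac{53 \left(35 + 9^{2}\right)}{7} = - \frac{53 \left(35 + 81\right)}{7} = \left(- \frac{53}{7}\right) 116 = - \frac{6148}{7}$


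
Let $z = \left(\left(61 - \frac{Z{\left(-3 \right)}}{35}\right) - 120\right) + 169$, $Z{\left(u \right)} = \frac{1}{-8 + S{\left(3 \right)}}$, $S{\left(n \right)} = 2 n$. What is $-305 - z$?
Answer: $- \frac{29051}{70} \approx -415.01$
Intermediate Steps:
$Z{\left(u \right)} = - \frac{1}{2}$ ($Z{\left(u \right)} = \frac{1}{-8 + 2 \cdot 3} = \frac{1}{-8 + 6} = \frac{1}{-2} = - \frac{1}{2}$)
$z = \frac{7701}{70}$ ($z = \left(\left(61 - - \frac{1}{2 \cdot 35}\right) - 120\right) + 169 = \left(\left(61 - \left(- \frac{1}{2}\right) \frac{1}{35}\right) - 120\right) + 169 = \left(\left(61 - - \frac{1}{70}\right) - 120\right) + 169 = \left(\left(61 + \frac{1}{70}\right) - 120\right) + 169 = \left(\frac{4271}{70} - 120\right) + 169 = - \frac{4129}{70} + 169 = \frac{7701}{70} \approx 110.01$)
$-305 - z = -305 - \frac{7701}{70} = - \frac{29051}{70}$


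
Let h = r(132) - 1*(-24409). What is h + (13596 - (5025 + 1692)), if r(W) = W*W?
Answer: 48712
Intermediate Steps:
r(W) = W**2
h = 41833 (h = 132**2 - 1*(-24409) = 17424 + 24409 = 41833)
h + (13596 - (5025 + 1692)) = 41833 + (13596 - (5025 + 1692)) = 41833 + (13596 - 1*6717) = 41833 + (13596 - 6717) = 41833 + 6879 = 48712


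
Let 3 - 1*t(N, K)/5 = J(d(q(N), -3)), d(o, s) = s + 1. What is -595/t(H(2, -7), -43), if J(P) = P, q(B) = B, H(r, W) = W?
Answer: -119/5 ≈ -23.800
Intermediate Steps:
d(o, s) = 1 + s
t(N, K) = 25 (t(N, K) = 15 - 5*(1 - 3) = 15 - 5*(-2) = 15 + 10 = 25)
-595/t(H(2, -7), -43) = -595/25 = -595*1/25 = -119/5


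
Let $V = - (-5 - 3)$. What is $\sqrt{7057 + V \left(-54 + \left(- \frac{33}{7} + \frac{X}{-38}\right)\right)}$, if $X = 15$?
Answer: $\frac{\sqrt{116466637}}{133} \approx 81.143$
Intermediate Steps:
$V = 8$ ($V = \left(-1\right) \left(-8\right) = 8$)
$\sqrt{7057 + V \left(-54 + \left(- \frac{33}{7} + \frac{X}{-38}\right)\right)} = \sqrt{7057 + 8 \left(-54 + \left(- \frac{33}{7} + \frac{15}{-38}\right)\right)} = \sqrt{7057 + 8 \left(-54 + \left(\left(-33\right) \frac{1}{7} + 15 \left(- \frac{1}{38}\right)\right)\right)} = \sqrt{7057 + 8 \left(-54 - \frac{1359}{266}\right)} = \sqrt{7057 + 8 \left(- \frac{15723}{266}\right)} = \sqrt{7057 - \frac{62892}{133}} = \sqrt{\frac{875689}{133}} = \frac{\sqrt{116466637}}{133}$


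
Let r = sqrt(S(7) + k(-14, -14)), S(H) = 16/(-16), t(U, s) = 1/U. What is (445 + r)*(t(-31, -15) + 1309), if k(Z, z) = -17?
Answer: 18057210/31 + 121734*I*sqrt(2)/31 ≈ 5.8249e+5 + 5553.5*I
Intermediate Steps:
S(H) = -1 (S(H) = 16*(-1/16) = -1)
r = 3*I*sqrt(2) (r = sqrt(-1 - 17) = sqrt(-18) = 3*I*sqrt(2) ≈ 4.2426*I)
(445 + r)*(t(-31, -15) + 1309) = (445 + 3*I*sqrt(2))*(1/(-31) + 1309) = (445 + 3*I*sqrt(2))*(-1/31 + 1309) = (445 + 3*I*sqrt(2))*(40578/31) = 18057210/31 + 121734*I*sqrt(2)/31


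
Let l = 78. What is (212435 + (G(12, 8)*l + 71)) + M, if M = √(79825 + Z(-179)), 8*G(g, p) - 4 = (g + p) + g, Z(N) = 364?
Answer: 212857 + √80189 ≈ 2.1314e+5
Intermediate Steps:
G(g, p) = ½ + g/4 + p/8 (G(g, p) = ½ + ((g + p) + g)/8 = ½ + (p + 2*g)/8 = ½ + (g/4 + p/8) = ½ + g/4 + p/8)
M = √80189 (M = √(79825 + 364) = √80189 ≈ 283.18)
(212435 + (G(12, 8)*l + 71)) + M = (212435 + ((½ + (¼)*12 + (⅛)*8)*78 + 71)) + √80189 = (212435 + ((½ + 3 + 1)*78 + 71)) + √80189 = (212435 + ((9/2)*78 + 71)) + √80189 = (212435 + (351 + 71)) + √80189 = (212435 + 422) + √80189 = 212857 + √80189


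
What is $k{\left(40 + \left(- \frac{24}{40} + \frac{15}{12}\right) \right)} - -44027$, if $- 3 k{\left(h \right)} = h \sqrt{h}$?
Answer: $44027 - \frac{271 \sqrt{4065}}{200} \approx 43941.0$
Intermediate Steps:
$k{\left(h \right)} = - \frac{h^{\frac{3}{2}}}{3}$ ($k{\left(h \right)} = - \frac{h \sqrt{h}}{3} = - \frac{h^{\frac{3}{2}}}{3}$)
$k{\left(40 + \left(- \frac{24}{40} + \frac{15}{12}\right) \right)} - -44027 = - \frac{\left(40 + \left(- \frac{24}{40} + \frac{15}{12}\right)\right)^{\frac{3}{2}}}{3} - -44027 = - \frac{\left(40 + \left(\left(-24\right) \frac{1}{40} + 15 \cdot \frac{1}{12}\right)\right)^{\frac{3}{2}}}{3} + 44027 = - \frac{\left(40 + \left(- \frac{3}{5} + \frac{5}{4}\right)\right)^{\frac{3}{2}}}{3} + 44027 = - \frac{\left(40 + \frac{13}{20}\right)^{\frac{3}{2}}}{3} + 44027 = - \frac{\left(\frac{813}{20}\right)^{\frac{3}{2}}}{3} + 44027 = - \frac{\frac{813}{200} \sqrt{4065}}{3} + 44027 = - \frac{271 \sqrt{4065}}{200} + 44027 = 44027 - \frac{271 \sqrt{4065}}{200}$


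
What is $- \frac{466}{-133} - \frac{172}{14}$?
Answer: $- \frac{1168}{133} \approx -8.782$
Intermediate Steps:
$- \frac{466}{-133} - \frac{172}{14} = \left(-466\right) \left(- \frac{1}{133}\right) - \frac{86}{7} = \frac{466}{133} - \frac{86}{7} = - \frac{1168}{133}$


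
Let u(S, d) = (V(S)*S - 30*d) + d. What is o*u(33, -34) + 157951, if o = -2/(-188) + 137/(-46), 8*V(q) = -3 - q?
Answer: 168058331/1081 ≈ 1.5547e+5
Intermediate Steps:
V(q) = -3/8 - q/8 (V(q) = (-3 - q)/8 = -3/8 - q/8)
o = -3208/1081 (o = -2*(-1/188) + 137*(-1/46) = 1/94 - 137/46 = -3208/1081 ≈ -2.9676)
u(S, d) = -29*d + S*(-3/8 - S/8) (u(S, d) = ((-3/8 - S/8)*S - 30*d) + d = (S*(-3/8 - S/8) - 30*d) + d = (-30*d + S*(-3/8 - S/8)) + d = -29*d + S*(-3/8 - S/8))
o*u(33, -34) + 157951 = -3208*(-29*(-34) - 1/8*33*(3 + 33))/1081 + 157951 = -3208*(986 - 1/8*33*36)/1081 + 157951 = -3208*(986 - 297/2)/1081 + 157951 = -3208/1081*1675/2 + 157951 = -2686700/1081 + 157951 = 168058331/1081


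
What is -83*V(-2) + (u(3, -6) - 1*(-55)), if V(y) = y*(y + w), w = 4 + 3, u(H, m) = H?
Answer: 888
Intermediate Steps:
w = 7
V(y) = y*(7 + y) (V(y) = y*(y + 7) = y*(7 + y))
-83*V(-2) + (u(3, -6) - 1*(-55)) = -(-166)*(7 - 2) + (3 - 1*(-55)) = -(-166)*5 + (3 + 55) = -83*(-10) + 58 = 830 + 58 = 888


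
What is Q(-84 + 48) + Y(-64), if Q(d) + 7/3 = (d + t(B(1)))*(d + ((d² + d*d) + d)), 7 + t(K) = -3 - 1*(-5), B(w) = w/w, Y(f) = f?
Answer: -310159/3 ≈ -1.0339e+5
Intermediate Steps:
B(w) = 1
t(K) = -5 (t(K) = -7 + (-3 - 1*(-5)) = -7 + (-3 + 5) = -7 + 2 = -5)
Q(d) = -7/3 + (-5 + d)*(2*d + 2*d²) (Q(d) = -7/3 + (d - 5)*(d + ((d² + d*d) + d)) = -7/3 + (-5 + d)*(d + ((d² + d²) + d)) = -7/3 + (-5 + d)*(d + (2*d² + d)) = -7/3 + (-5 + d)*(d + (d + 2*d²)) = -7/3 + (-5 + d)*(2*d + 2*d²))
Q(-84 + 48) + Y(-64) = (-7/3 - 10*(-84 + 48) - 8*(-84 + 48)² + 2*(-84 + 48)³) - 64 = (-7/3 - 10*(-36) - 8*(-36)² + 2*(-36)³) - 64 = (-7/3 + 360 - 8*1296 + 2*(-46656)) - 64 = (-7/3 + 360 - 10368 - 93312) - 64 = -309967/3 - 64 = -310159/3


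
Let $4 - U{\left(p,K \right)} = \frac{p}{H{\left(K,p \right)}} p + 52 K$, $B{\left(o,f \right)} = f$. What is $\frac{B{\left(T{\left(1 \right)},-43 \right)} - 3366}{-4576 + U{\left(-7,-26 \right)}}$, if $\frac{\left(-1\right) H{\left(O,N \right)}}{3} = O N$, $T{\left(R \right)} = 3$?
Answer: $\frac{37986}{35879} \approx 1.0587$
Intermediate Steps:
$H{\left(O,N \right)} = - 3 N O$ ($H{\left(O,N \right)} = - 3 O N = - 3 N O$)
$U{\left(p,K \right)} = 4 - 52 K + \frac{p}{3 K}$ ($U{\left(p,K \right)} = 4 - \left(\frac{p}{\left(-3\right) p K} p + 52 K\right) = 4 - \left(\frac{p}{\left(-3\right) K p} p + 52 K\right) = 4 - \left(p \left(- \frac{1}{3 K p}\right) p + 52 K\right) = 4 - \left(- \frac{1}{3 K} p + 52 K\right) = 4 - \left(- \frac{p}{3 K} + 52 K\right) = 4 - \left(52 K - \frac{p}{3 K}\right) = 4 - 52 K + \frac{p}{3 K}$)
$\frac{B{\left(T{\left(1 \right)},-43 \right)} - 3366}{-4576 + U{\left(-7,-26 \right)}} = \frac{-43 - 3366}{-4576 + \left(4 - -1352 + \frac{1}{3} \left(-7\right) \frac{1}{-26}\right)} = - \frac{3409}{-4576 + \left(4 + 1352 + \frac{1}{3} \left(-7\right) \left(- \frac{1}{26}\right)\right)} = - \frac{3409}{-4576 + \left(4 + 1352 + \frac{7}{78}\right)} = - \frac{3409}{-4576 + \frac{105775}{78}} = - \frac{3409}{- \frac{251153}{78}} = \left(-3409\right) \left(- \frac{78}{251153}\right) = \frac{37986}{35879}$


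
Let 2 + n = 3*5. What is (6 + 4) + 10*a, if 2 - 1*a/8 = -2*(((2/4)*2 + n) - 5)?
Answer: 1610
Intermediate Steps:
n = 13 (n = -2 + 3*5 = -2 + 15 = 13)
a = 160 (a = 16 - (-16)*(((2/4)*2 + 13) - 5) = 16 - (-16)*(((2*(1/4))*2 + 13) - 5) = 16 - (-16)*(((1/2)*2 + 13) - 5) = 16 - (-16)*((1 + 13) - 5) = 16 - (-16)*(14 - 5) = 16 - (-16)*9 = 16 - 8*(-18) = 16 + 144 = 160)
(6 + 4) + 10*a = (6 + 4) + 10*160 = 10 + 1600 = 1610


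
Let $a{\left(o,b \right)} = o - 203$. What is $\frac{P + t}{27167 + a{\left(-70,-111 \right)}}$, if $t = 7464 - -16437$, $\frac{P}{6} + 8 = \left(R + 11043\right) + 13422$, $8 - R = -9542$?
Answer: $\frac{227943}{26894} \approx 8.4756$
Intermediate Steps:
$R = 9550$ ($R = 8 - -9542 = 8 + 9542 = 9550$)
$P = 204042$ ($P = -48 + 6 \left(\left(9550 + 11043\right) + 13422\right) = -48 + 6 \left(20593 + 13422\right) = -48 + 6 \cdot 34015 = -48 + 204090 = 204042$)
$a{\left(o,b \right)} = -203 + o$
$t = 23901$ ($t = 7464 + 16437 = 23901$)
$\frac{P + t}{27167 + a{\left(-70,-111 \right)}} = \frac{204042 + 23901}{27167 - 273} = \frac{227943}{27167 - 273} = \frac{227943}{26894}$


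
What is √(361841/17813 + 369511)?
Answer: 2*√29313345712973/17813 ≈ 607.89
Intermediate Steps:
√(361841/17813 + 369511) = √(6582461284/17813) = 2*√29313345712973/17813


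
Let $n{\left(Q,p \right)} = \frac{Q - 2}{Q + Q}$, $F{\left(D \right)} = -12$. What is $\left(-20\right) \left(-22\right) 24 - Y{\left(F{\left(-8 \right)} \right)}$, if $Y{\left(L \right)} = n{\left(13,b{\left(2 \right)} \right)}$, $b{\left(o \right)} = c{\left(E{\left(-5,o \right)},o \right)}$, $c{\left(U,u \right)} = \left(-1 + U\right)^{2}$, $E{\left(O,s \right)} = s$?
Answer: $\frac{274549}{26} \approx 10560.0$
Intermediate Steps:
$b{\left(o \right)} = \left(-1 + o\right)^{2}$
$n{\left(Q,p \right)} = \frac{-2 + Q}{2 Q}$
$Y{\left(L \right)} = \frac{11}{26}$ ($Y{\left(L \right)} = \frac{-2 + 13}{2 \cdot 13} = \frac{1}{2} \cdot \frac{1}{13} \cdot 11 = \frac{11}{26}$)
$\left(-20\right) \left(-22\right) 24 - Y{\left(F{\left(-8 \right)} \right)} = \left(-20\right) \left(-22\right) 24 - \frac{11}{26} = 440 \cdot 24 - \frac{11}{26} = 10560 - \frac{11}{26} = \frac{274549}{26}$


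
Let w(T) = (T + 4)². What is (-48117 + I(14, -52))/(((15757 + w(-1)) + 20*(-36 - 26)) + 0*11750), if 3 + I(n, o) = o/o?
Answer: -48119/14526 ≈ -3.3126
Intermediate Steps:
w(T) = (4 + T)²
I(n, o) = -2 (I(n, o) = -3 + o/o = -3 + 1 = -2)
(-48117 + I(14, -52))/(((15757 + w(-1)) + 20*(-36 - 26)) + 0*11750) = (-48117 - 2)/(((15757 + (4 - 1)²) + 20*(-36 - 26)) + 0*11750) = -48119/(((15757 + 3²) + 20*(-62)) + 0) = -48119/(((15757 + 9) - 1240) + 0) = -48119/((15766 - 1240) + 0) = -48119/(14526 + 0) = -48119/14526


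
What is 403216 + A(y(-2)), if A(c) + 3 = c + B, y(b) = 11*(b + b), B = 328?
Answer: 403497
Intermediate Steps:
y(b) = 22*b (y(b) = 11*(2*b) = 22*b)
A(c) = 325 + c (A(c) = -3 + (c + 328) = -3 + (328 + c) = 325 + c)
403216 + A(y(-2)) = 403216 + (325 + 22*(-2)) = 403216 + (325 - 44) = 403216 + 281 = 403497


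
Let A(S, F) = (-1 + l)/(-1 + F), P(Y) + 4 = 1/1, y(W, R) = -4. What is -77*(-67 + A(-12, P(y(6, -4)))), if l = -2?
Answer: 20405/4 ≈ 5101.3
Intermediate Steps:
P(Y) = -3 (P(Y) = -4 + 1/1 = -4 + 1 = -3)
A(S, F) = -3/(-1 + F) (A(S, F) = (-1 - 2)/(-1 + F) = -3/(-1 + F))
-77*(-67 + A(-12, P(y(6, -4)))) = -77*(-67 - 3/(-1 - 3)) = -77*(-67 - 3/(-4)) = -77*(-67 - 3*(-¼)) = -77*(-67 + ¾) = -77*(-265/4) = 20405/4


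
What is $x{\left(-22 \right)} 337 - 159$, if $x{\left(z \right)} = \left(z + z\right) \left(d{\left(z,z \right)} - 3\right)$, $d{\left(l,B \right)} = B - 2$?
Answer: $400197$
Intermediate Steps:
$d{\left(l,B \right)} = -2 + B$
$x{\left(z \right)} = 2 z \left(-5 + z\right)$ ($x{\left(z \right)} = \left(z + z\right) \left(\left(-2 + z\right) - 3\right) = 2 z \left(-5 + z\right)$)
$x{\left(-22 \right)} 337 - 159 = 2 \left(-22\right) \left(-5 - 22\right) 337 - 159 = 2 \left(-22\right) \left(-27\right) 337 - 159 = 1188 \cdot 337 - 159 = 400356 - 159 = 400197$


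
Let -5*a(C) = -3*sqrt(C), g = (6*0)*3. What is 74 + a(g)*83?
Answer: 74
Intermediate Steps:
g = 0 (g = 0*3 = 0)
a(C) = 3*sqrt(C)/5 (a(C) = -(-3)*sqrt(C)/5 = 3*sqrt(C)/5)
74 + a(g)*83 = 74 + (3*sqrt(0)/5)*83 = 74 + ((3/5)*0)*83 = 74 + 0*83 = 74 + 0 = 74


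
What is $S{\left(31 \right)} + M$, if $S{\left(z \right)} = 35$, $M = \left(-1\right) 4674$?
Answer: $-4639$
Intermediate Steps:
$M = -4674$
$S{\left(31 \right)} + M = 35 - 4674 = -4639$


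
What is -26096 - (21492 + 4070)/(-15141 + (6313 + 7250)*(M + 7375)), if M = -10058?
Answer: -475008121379/18202335 ≈ -26096.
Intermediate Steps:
-26096 - (21492 + 4070)/(-15141 + (6313 + 7250)*(M + 7375)) = -26096 - (21492 + 4070)/(-15141 + (6313 + 7250)*(-10058 + 7375)) = -26096 - 25562/(-15141 + 13563*(-2683)) = -26096 - 25562/(-15141 - 36389529) = -26096 - 25562/(-36404670) = -26096 - 25562*(-1)/36404670 = -26096 - 1*(-12781/18202335) = -26096 + 12781/18202335 = -475008121379/18202335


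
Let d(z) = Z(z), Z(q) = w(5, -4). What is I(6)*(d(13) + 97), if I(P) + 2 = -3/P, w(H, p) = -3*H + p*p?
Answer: -245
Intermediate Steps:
w(H, p) = p² - 3*H (w(H, p) = -3*H + p² = p² - 3*H)
Z(q) = 1 (Z(q) = (-4)² - 3*5 = 16 - 15 = 1)
d(z) = 1
I(P) = -2 - 3/P
I(6)*(d(13) + 97) = (-2 - 3/6)*(1 + 97) = (-2 - 3*⅙)*98 = (-2 - ½)*98 = -5/2*98 = -245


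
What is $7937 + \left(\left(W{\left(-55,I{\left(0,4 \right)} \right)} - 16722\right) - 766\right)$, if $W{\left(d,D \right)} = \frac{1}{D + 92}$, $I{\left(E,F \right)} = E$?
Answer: $- \frac{878691}{92} \approx -9551.0$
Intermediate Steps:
$W{\left(d,D \right)} = \frac{1}{92 + D}$
$7937 + \left(\left(W{\left(-55,I{\left(0,4 \right)} \right)} - 16722\right) - 766\right) = 7937 - \left(17488 - \frac{1}{92 + 0}\right) = 7937 - \left(17488 - \frac{1}{92}\right) = 7937 + \left(\left(\frac{1}{92} - 16722\right) - 766\right) = 7937 - \frac{1608895}{92} = - \frac{878691}{92}$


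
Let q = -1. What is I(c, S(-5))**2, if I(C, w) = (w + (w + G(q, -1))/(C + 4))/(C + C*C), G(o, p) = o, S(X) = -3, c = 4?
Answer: 49/1600 ≈ 0.030625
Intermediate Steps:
I(C, w) = (w + (-1 + w)/(4 + C))/(C + C**2) (I(C, w) = (w + (w - 1)/(C + 4))/(C + C*C) = (w + (-1 + w)/(4 + C))/(C + C**2))
I(c, S(-5))**2 = ((-1 + 5*(-3) + 4*(-3))/(4*(4 + 4**2 + 5*4)))**2 = ((-1 - 15 - 12)/(4*(4 + 16 + 20)))**2 = ((1/4)*(-28)/40)**2 = ((1/4)*(1/40)*(-28))**2 = (-7/40)**2 = 49/1600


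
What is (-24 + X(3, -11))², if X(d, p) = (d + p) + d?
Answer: 841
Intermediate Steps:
X(d, p) = p + 2*d
(-24 + X(3, -11))² = (-24 + (-11 + 2*3))² = (-24 + (-11 + 6))² = (-24 - 5)² = (-29)² = 841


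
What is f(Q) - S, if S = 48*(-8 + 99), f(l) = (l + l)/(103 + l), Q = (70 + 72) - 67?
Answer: -388677/89 ≈ -4367.2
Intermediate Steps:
Q = 75 (Q = 142 - 67 = 75)
f(l) = 2*l/(103 + l) (f(l) = (2*l)/(103 + l) = 2*l/(103 + l))
S = 4368 (S = 48*91 = 4368)
f(Q) - S = 2*75/(103 + 75) - 1*4368 = 2*75/178 - 4368 = 2*75*(1/178) - 4368 = 75/89 - 4368 = -388677/89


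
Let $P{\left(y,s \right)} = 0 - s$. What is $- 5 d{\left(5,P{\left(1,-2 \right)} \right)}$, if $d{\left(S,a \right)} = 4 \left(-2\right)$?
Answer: $40$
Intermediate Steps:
$P{\left(y,s \right)} = - s$
$d{\left(S,a \right)} = -8$
$- 5 d{\left(5,P{\left(1,-2 \right)} \right)} = \left(-5\right) \left(-8\right) = 40$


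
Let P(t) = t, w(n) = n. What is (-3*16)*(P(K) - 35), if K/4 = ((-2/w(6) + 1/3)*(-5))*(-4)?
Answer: 1680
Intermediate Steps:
K = 0 (K = 4*(((-2/6 + 1/3)*(-5))*(-4)) = 4*(((-2*1/6 + 1*(1/3))*(-5))*(-4)) = 4*(((-1/3 + 1/3)*(-5))*(-4)) = 4*((0*(-5))*(-4)) = 4*(0*(-4)) = 4*0 = 0)
(-3*16)*(P(K) - 35) = (-3*16)*(0 - 35) = -48*(-35) = 1680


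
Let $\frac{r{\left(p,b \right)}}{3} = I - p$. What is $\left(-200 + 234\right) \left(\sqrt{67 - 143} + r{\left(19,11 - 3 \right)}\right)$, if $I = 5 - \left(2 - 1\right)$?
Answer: $-1530 + 68 i \sqrt{19} \approx -1530.0 + 296.41 i$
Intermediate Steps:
$I = 4$ ($I = 5 - \left(2 - 1\right) = 5 - 1 = 4$)
$r{\left(p,b \right)} = 12 - 3 p$ ($r{\left(p,b \right)} = 3 \left(4 - p\right) = 12 - 3 p$)
$\left(-200 + 234\right) \left(\sqrt{67 - 143} + r{\left(19,11 - 3 \right)}\right) = \left(-200 + 234\right) \left(\sqrt{67 - 143} + \left(12 - 57\right)\right) = 34 \left(\sqrt{-76} + \left(12 - 57\right)\right) = 34 \left(2 i \sqrt{19} - 45\right) = 34 \left(-45 + 2 i \sqrt{19}\right) = -1530 + 68 i \sqrt{19}$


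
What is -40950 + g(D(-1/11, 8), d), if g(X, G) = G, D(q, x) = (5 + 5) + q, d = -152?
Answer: -41102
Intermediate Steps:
D(q, x) = 10 + q
-40950 + g(D(-1/11, 8), d) = -40950 - 152 = -41102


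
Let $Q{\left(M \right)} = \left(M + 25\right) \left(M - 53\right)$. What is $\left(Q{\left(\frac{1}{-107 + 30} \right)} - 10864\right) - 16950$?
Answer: $- \frac{172762974}{5929} \approx -29139.0$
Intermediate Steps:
$Q{\left(M \right)} = \left(-53 + M\right) \left(25 + M\right)$ ($Q{\left(M \right)} = \left(25 + M\right) \left(-53 + M\right) = \left(-53 + M\right) \left(25 + M\right)$)
$\left(Q{\left(\frac{1}{-107 + 30} \right)} - 10864\right) - 16950 = \left(\left(-1325 + \left(\frac{1}{-107 + 30}\right)^{2} - \frac{28}{-107 + 30}\right) - 10864\right) - 16950 = \left(\left(-1325 + \left(\frac{1}{-77}\right)^{2} - \frac{28}{-77}\right) - 10864\right) - 16950 = \left(\left(-1325 + \left(- \frac{1}{77}\right)^{2} - - \frac{4}{11}\right) - 10864\right) - 16950 = \left(\left(-1325 + \frac{1}{5929} + \frac{4}{11}\right) - 10864\right) - 16950 = \left(- \frac{7853768}{5929} - 10864\right) - 16950 = - \frac{72266424}{5929} - 16950 = - \frac{172762974}{5929}$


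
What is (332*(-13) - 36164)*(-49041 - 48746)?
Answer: 3958417760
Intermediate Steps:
(332*(-13) - 36164)*(-49041 - 48746) = (-4316 - 36164)*(-97787) = -40480*(-97787) = 3958417760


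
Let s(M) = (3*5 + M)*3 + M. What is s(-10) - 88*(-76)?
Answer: 6693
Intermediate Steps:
s(M) = 45 + 4*M (s(M) = (15 + M)*3 + M = (45 + 3*M) + M = 45 + 4*M)
s(-10) - 88*(-76) = (45 + 4*(-10)) - 88*(-76) = (45 - 40) + 6688 = 5 + 6688 = 6693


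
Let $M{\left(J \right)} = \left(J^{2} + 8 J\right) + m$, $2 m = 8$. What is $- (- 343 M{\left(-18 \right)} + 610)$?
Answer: $62502$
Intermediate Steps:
$m = 4$ ($m = \frac{1}{2} \cdot 8 = 4$)
$M{\left(J \right)} = 4 + J^{2} + 8 J$ ($M{\left(J \right)} = \left(J^{2} + 8 J\right) + 4 = 4 + J^{2} + 8 J$)
$- (- 343 M{\left(-18 \right)} + 610) = - (- 343 \left(4 + \left(-18\right)^{2} + 8 \left(-18\right)\right) + 610) = - (- 343 \left(4 + 324 - 144\right) + 610) = - (\left(-343\right) 184 + 610) = - (-63112 + 610) = \left(-1\right) \left(-62502\right) = 62502$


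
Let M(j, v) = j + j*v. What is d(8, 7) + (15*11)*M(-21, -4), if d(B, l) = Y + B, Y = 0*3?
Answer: 10403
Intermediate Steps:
Y = 0
d(B, l) = B (d(B, l) = 0 + B = B)
d(8, 7) + (15*11)*M(-21, -4) = 8 + (15*11)*(-21*(1 - 4)) = 8 + 165*(-21*(-3)) = 8 + 165*63 = 8 + 10395 = 10403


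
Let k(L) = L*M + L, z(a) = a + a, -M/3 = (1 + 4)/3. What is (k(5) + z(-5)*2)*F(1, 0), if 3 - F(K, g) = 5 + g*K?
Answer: 80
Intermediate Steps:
M = -5 (M = -3*(1 + 4)/3 = -15/3 = -3*5/3 = -5)
z(a) = 2*a
F(K, g) = -2 - K*g (F(K, g) = 3 - (5 + g*K) = 3 - (5 + K*g) = 3 + (-5 - K*g) = -2 - K*g)
k(L) = -4*L (k(L) = L*(-5) + L = -5*L + L = -4*L)
(k(5) + z(-5)*2)*F(1, 0) = (-4*5 + (2*(-5))*2)*(-2 - 1*1*0) = (-20 - 10*2)*(-2 + 0) = (-20 - 20)*(-2) = -40*(-2) = 80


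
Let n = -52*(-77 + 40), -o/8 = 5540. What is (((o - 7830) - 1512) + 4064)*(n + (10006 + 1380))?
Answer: -660149380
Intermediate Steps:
o = -44320 (o = -8*5540 = -44320)
n = 1924 (n = -52*(-37) = 1924)
(((o - 7830) - 1512) + 4064)*(n + (10006 + 1380)) = (((-44320 - 7830) - 1512) + 4064)*(1924 + (10006 + 1380)) = ((-52150 - 1512) + 4064)*(1924 + 11386) = (-53662 + 4064)*13310 = -49598*13310 = -660149380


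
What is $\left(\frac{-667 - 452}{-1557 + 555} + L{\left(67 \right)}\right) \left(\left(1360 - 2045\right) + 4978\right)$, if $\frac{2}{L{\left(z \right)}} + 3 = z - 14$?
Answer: $\frac{41466087}{8350} \approx 4966.0$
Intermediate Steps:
$L{\left(z \right)} = \frac{2}{-17 + z}$ ($L{\left(z \right)} = \frac{2}{-3 + \left(z - 14\right)} = \frac{2}{-3 + \left(-14 + z\right)} = \frac{2}{-17 + z}$)
$\left(\frac{-667 - 452}{-1557 + 555} + L{\left(67 \right)}\right) \left(\left(1360 - 2045\right) + 4978\right) = \left(\frac{-667 - 452}{-1557 + 555} + \frac{2}{-17 + 67}\right) \left(\left(1360 - 2045\right) + 4978\right) = \left(- \frac{1119}{-1002} + \frac{2}{50}\right) \left(\left(1360 - 2045\right) + 4978\right) = \left(\left(-1119\right) \left(- \frac{1}{1002}\right) + 2 \cdot \frac{1}{50}\right) \left(-685 + 4978\right) = \left(\frac{373}{334} + \frac{1}{25}\right) 4293 = \frac{9659}{8350} \cdot 4293 = \frac{41466087}{8350}$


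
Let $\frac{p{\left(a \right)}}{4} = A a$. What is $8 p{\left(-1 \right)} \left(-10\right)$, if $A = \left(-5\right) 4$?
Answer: $-6400$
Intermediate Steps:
$A = -20$
$p{\left(a \right)} = - 80 a$ ($p{\left(a \right)} = 4 \left(- 20 a\right) = - 80 a$)
$8 p{\left(-1 \right)} \left(-10\right) = 8 \left(\left(-80\right) \left(-1\right)\right) \left(-10\right) = 8 \cdot 80 \left(-10\right) = 640 \left(-10\right) = -6400$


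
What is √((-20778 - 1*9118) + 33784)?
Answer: 36*√3 ≈ 62.354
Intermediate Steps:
√((-20778 - 1*9118) + 33784) = √((-20778 - 9118) + 33784) = √(-29896 + 33784) = √3888 = 36*√3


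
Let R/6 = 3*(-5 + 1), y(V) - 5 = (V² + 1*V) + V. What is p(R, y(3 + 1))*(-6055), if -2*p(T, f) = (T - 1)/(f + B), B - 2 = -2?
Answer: -442015/58 ≈ -7620.9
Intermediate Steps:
B = 0 (B = 2 - 2 = 0)
y(V) = 5 + V² + 2*V (y(V) = 5 + ((V² + 1*V) + V) = 5 + ((V² + V) + V) = 5 + ((V + V²) + V) = 5 + (V² + 2*V) = 5 + V² + 2*V)
R = -72 (R = 6*(3*(-5 + 1)) = 6*(3*(-4)) = 6*(-12) = -72)
p(T, f) = -(-1 + T)/(2*f) (p(T, f) = -(T - 1)/(2*(f + 0)) = -(-1 + T)/(2*f))
p(R, y(3 + 1))*(-6055) = ((1 - 1*(-72))/(2*(5 + (3 + 1)² + 2*(3 + 1))))*(-6055) = ((1 + 72)/(2*(5 + 4² + 2*4)))*(-6055) = ((½)*73/(5 + 16 + 8))*(-6055) = ((½)*73/29)*(-6055) = ((½)*(1/29)*73)*(-6055) = (73/58)*(-6055) = -442015/58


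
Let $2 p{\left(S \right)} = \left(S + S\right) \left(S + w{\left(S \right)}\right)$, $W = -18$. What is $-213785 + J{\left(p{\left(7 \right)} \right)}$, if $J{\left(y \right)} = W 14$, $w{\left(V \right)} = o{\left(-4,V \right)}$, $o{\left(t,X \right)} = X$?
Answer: $-214037$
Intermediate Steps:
$w{\left(V \right)} = V$
$p{\left(S \right)} = 2 S^{2}$ ($p{\left(S \right)} = \frac{\left(S + S\right) \left(S + S\right)}{2} = \frac{2 S 2 S}{2} = \frac{4 S^{2}}{2} = 2 S^{2}$)
$J{\left(y \right)} = -252$ ($J{\left(y \right)} = \left(-18\right) 14 = -252$)
$-213785 + J{\left(p{\left(7 \right)} \right)} = -213785 - 252 = -214037$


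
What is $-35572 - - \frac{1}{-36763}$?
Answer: $- \frac{1307733437}{36763} \approx -35572.0$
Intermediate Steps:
$-35572 - - \frac{1}{-36763} = -35572 - \left(-1\right) \left(- \frac{1}{36763}\right) = -35572 - \frac{1}{36763} = - \frac{1307733437}{36763}$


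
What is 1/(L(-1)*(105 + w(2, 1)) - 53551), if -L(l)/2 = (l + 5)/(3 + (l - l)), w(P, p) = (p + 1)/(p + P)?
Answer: -9/484495 ≈ -1.8576e-5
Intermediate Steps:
w(P, p) = (1 + p)/(P + p)
L(l) = -10/3 - 2*l/3 (L(l) = -2*(l + 5)/(3 + (l - l)) = -2*(5 + l)/(3 + 0) = -2*(5 + l)/3 = -2*(5/3 + l/3) = -10/3 - 2*l/3)
1/(L(-1)*(105 + w(2, 1)) - 53551) = 1/((-10/3 - ⅔*(-1))*(105 + (1 + 1)/(2 + 1)) - 53551) = 1/((-10/3 + ⅔)*(105 + 2/3) - 53551) = 1/(-8*(105 + (⅓)*2)/3 - 53551) = 1/(-8*(105 + ⅔)/3 - 53551) = 1/(-8/3*317/3 - 53551) = 1/(-2536/9 - 53551) = 1/(-484495/9) = -9/484495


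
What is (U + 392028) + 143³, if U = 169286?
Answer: 3485521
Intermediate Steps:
(U + 392028) + 143³ = (169286 + 392028) + 143³ = 561314 + 2924207 = 3485521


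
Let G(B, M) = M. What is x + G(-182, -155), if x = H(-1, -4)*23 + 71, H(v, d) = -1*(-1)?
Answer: -61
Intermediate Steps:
H(v, d) = 1
x = 94 (x = 1*23 + 71 = 23 + 71 = 94)
x + G(-182, -155) = 94 - 155 = -61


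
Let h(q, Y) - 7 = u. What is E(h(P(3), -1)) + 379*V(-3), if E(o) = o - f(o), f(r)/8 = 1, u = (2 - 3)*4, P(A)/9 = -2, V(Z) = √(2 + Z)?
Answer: -5 + 379*I ≈ -5.0 + 379.0*I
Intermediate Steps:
P(A) = -18 (P(A) = 9*(-2) = -18)
u = -4 (u = -1*4 = -4)
f(r) = 8 (f(r) = 8*1 = 8)
h(q, Y) = 3 (h(q, Y) = 7 - 4 = 3)
E(o) = -8 + o (E(o) = o - 1*8 = o - 8 = -8 + o)
E(h(P(3), -1)) + 379*V(-3) = (-8 + 3) + 379*√(2 - 3) = -5 + 379*√(-1) = -5 + 379*I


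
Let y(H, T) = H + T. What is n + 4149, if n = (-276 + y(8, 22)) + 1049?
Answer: 4952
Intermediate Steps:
n = 803 (n = (-276 + (8 + 22)) + 1049 = (-276 + 30) + 1049 = -246 + 1049 = 803)
n + 4149 = 803 + 4149 = 4952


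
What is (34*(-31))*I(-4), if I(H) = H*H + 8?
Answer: -25296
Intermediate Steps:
I(H) = 8 + H**2 (I(H) = H**2 + 8 = 8 + H**2)
(34*(-31))*I(-4) = (34*(-31))*(8 + (-4)**2) = -1054*(8 + 16) = -1054*24 = -25296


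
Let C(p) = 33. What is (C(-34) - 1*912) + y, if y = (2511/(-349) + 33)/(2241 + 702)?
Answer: -300939349/342369 ≈ -878.99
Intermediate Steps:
y = 3002/342369 (y = (2511*(-1/349) + 33)/2943 = (-2511/349 + 33)*(1/2943) = (9006/349)*(1/2943) = 3002/342369 ≈ 0.0087683)
(C(-34) - 1*912) + y = (33 - 1*912) + 3002/342369 = (33 - 912) + 3002/342369 = -879 + 3002/342369 = -300939349/342369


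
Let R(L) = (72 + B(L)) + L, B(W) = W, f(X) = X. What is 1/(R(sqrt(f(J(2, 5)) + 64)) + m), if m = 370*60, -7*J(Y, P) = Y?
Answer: 19488/434036513 - sqrt(3122)/1736146052 ≈ 4.4867e-5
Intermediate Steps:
J(Y, P) = -Y/7
R(L) = 72 + 2*L (R(L) = (72 + L) + L = 72 + 2*L)
m = 22200
1/(R(sqrt(f(J(2, 5)) + 64)) + m) = 1/((72 + 2*sqrt(-1/7*2 + 64)) + 22200) = 1/((72 + 2*sqrt(-2/7 + 64)) + 22200) = 1/((72 + 2*sqrt(446/7)) + 22200) = 1/((72 + 2*(sqrt(3122)/7)) + 22200) = 1/((72 + 2*sqrt(3122)/7) + 22200) = 1/(22272 + 2*sqrt(3122)/7)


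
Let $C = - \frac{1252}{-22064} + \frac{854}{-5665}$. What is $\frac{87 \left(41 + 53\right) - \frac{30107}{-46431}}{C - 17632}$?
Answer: $- \frac{154107233241500}{332234995625397} \approx -0.46385$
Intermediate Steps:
$C = - \frac{2937519}{31248140}$ ($C = \left(-1252\right) \left(- \frac{1}{22064}\right) + 854 \left(- \frac{1}{5665}\right) = \frac{313}{5516} - \frac{854}{5665} = - \frac{2937519}{31248140} \approx -0.094006$)
$\frac{87 \left(41 + 53\right) - \frac{30107}{-46431}}{C - 17632} = \frac{87 \left(41 + 53\right) - \frac{30107}{-46431}}{- \frac{2937519}{31248140} - 17632} = \frac{87 \cdot 94 - - \frac{391}{603}}{- \frac{550970141999}{31248140}} = \left(8178 + \frac{391}{603}\right) \left(- \frac{31248140}{550970141999}\right) = \frac{4931725}{603} \left(- \frac{31248140}{550970141999}\right) = - \frac{154107233241500}{332234995625397}$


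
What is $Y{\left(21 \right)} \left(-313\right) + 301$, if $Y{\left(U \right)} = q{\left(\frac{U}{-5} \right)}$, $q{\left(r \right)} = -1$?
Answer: $614$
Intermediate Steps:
$Y{\left(U \right)} = -1$
$Y{\left(21 \right)} \left(-313\right) + 301 = \left(-1\right) \left(-313\right) + 301 = 313 + 301 = 614$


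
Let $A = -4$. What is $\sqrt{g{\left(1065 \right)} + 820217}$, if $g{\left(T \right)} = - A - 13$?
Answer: $4 \sqrt{51263} \approx 905.65$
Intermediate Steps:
$g{\left(T \right)} = -9$ ($g{\left(T \right)} = \left(-1\right) \left(-4\right) - 13 = 4 - 13 = -9$)
$\sqrt{g{\left(1065 \right)} + 820217} = \sqrt{-9 + 820217} = \sqrt{820208} = 4 \sqrt{51263}$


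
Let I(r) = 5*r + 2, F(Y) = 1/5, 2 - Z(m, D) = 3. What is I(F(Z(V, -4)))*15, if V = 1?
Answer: 45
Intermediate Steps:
Z(m, D) = -1 (Z(m, D) = 2 - 1*3 = 2 - 3 = -1)
F(Y) = ⅕
I(r) = 2 + 5*r
I(F(Z(V, -4)))*15 = (2 + 5*(⅕))*15 = (2 + 1)*15 = 3*15 = 45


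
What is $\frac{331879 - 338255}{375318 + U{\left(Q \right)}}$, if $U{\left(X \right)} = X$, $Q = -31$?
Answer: $- \frac{6376}{375287} \approx -0.01699$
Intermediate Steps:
$\frac{331879 - 338255}{375318 + U{\left(Q \right)}} = \frac{331879 - 338255}{375318 - 31} = - \frac{6376}{375287}$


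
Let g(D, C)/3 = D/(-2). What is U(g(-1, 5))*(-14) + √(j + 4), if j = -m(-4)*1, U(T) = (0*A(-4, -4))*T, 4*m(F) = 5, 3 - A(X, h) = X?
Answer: √11/2 ≈ 1.6583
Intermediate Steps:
A(X, h) = 3 - X
g(D, C) = -3*D/2 (g(D, C) = 3*(D/(-2)) = 3*(D*(-½)) = 3*(-D/2) = -3*D/2)
m(F) = 5/4 (m(F) = (¼)*5 = 5/4)
U(T) = 0 (U(T) = (0*(3 - 1*(-4)))*T = (0*(3 + 4))*T = (0*7)*T = 0*T = 0)
j = -5/4 (j = -1*5/4*1 = -5/4*1 = -5/4 ≈ -1.2500)
U(g(-1, 5))*(-14) + √(j + 4) = 0*(-14) + √(-5/4 + 4) = 0 + √(11/4) = 0 + √11/2 = √11/2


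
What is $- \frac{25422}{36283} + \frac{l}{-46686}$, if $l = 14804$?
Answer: $- \frac{861992512}{846954069} \approx -1.0178$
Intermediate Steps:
$- \frac{25422}{36283} + \frac{l}{-46686} = - \frac{25422}{36283} + \frac{14804}{-46686} = \left(-25422\right) \frac{1}{36283} + 14804 \left(- \frac{1}{46686}\right) = - \frac{25422}{36283} - \frac{7402}{23343} = - \frac{861992512}{846954069}$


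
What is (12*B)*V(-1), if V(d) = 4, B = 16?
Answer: 768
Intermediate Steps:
(12*B)*V(-1) = (12*16)*4 = 192*4 = 768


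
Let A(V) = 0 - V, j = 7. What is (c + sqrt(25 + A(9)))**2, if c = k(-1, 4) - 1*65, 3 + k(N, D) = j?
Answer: 3249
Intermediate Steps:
A(V) = -V
k(N, D) = 4 (k(N, D) = -3 + 7 = 4)
c = -61 (c = 4 - 1*65 = 4 - 65 = -61)
(c + sqrt(25 + A(9)))**2 = (-61 + sqrt(25 - 1*9))**2 = (-61 + sqrt(25 - 9))**2 = (-61 + sqrt(16))**2 = (-61 + 4)**2 = (-57)**2 = 3249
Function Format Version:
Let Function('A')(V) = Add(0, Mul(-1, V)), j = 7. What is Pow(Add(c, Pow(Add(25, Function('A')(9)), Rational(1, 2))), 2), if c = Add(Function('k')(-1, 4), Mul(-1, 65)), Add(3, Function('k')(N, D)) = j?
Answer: 3249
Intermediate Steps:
Function('A')(V) = Mul(-1, V)
Function('k')(N, D) = 4 (Function('k')(N, D) = Add(-3, 7) = 4)
c = -61 (c = Add(4, Mul(-1, 65)) = Add(4, -65) = -61)
Pow(Add(c, Pow(Add(25, Function('A')(9)), Rational(1, 2))), 2) = Pow(Add(-61, Pow(Add(25, Mul(-1, 9)), Rational(1, 2))), 2) = Pow(Add(-61, Pow(Add(25, -9), Rational(1, 2))), 2) = Pow(Add(-61, Pow(16, Rational(1, 2))), 2) = Pow(Add(-61, 4), 2) = Pow(-57, 2) = 3249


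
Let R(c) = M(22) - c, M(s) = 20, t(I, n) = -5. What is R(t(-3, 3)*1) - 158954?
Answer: -158929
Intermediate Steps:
R(c) = 20 - c
R(t(-3, 3)*1) - 158954 = (20 - (-5)) - 158954 = (20 - 1*(-5)) - 158954 = (20 + 5) - 158954 = 25 - 158954 = -158929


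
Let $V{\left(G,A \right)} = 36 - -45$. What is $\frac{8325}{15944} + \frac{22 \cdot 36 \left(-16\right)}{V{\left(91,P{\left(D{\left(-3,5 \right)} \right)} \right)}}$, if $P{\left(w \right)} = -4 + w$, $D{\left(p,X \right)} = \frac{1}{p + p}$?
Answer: $- \frac{22374227}{143496} \approx -155.92$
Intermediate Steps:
$D{\left(p,X \right)} = \frac{1}{2 p}$
$V{\left(G,A \right)} = 81$ ($V{\left(G,A \right)} = 36 + 45 = 81$)
$\frac{8325}{15944} + \frac{22 \cdot 36 \left(-16\right)}{V{\left(91,P{\left(D{\left(-3,5 \right)} \right)} \right)}} = \frac{8325}{15944} + \frac{22 \cdot 36 \left(-16\right)}{81} = 8325 \cdot \frac{1}{15944} + 792 \left(-16\right) \frac{1}{81} = \frac{8325}{15944} - \frac{1408}{9} = - \frac{22374227}{143496}$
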